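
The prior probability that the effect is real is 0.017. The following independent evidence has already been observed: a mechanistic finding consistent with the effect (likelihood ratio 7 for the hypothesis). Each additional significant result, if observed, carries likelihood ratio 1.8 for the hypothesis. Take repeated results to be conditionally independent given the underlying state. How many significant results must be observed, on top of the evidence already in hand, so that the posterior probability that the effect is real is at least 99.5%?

13

Prior odds = 0.017/0.983 = 17/983.
Bayes factor of the evidence already in hand = 7.
Odds after that evidence = (17/983) × 7 = 119/983.
Target odds = 0.995/0.005 = 199.
Need 1.8ⁿ ≥ 199 ÷ (119/983) = 195617/119.
1.8¹² ≈1156.83 falls short of 195617/119 but 1.8¹³ ≈2082.3 reaches it, so n = 13.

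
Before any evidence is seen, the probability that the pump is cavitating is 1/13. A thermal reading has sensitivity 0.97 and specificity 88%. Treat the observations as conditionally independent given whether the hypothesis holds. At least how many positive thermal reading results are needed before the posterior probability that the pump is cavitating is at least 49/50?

Prior odds = (1/13)/(12/13) = 1/12.
False-positive rate = 1 − 0.88 = 0.12; likelihood ratio of a positive = 0.97/0.12 = 97/12.
Target odds: 0.98 ÷ 0.02 = 49.
Require (97/12)ⁿ ≥ 49 ÷ (1/12) = 588.
(97/12)³ = 912673/1728 falls short of 588 but (97/12)⁴ = 88529281/20736 reaches it, so n = 4.

4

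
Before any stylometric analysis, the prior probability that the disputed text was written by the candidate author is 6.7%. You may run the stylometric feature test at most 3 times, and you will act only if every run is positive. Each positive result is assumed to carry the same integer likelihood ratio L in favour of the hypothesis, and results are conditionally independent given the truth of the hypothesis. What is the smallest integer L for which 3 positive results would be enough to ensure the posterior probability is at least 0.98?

Prior odds = 0.067/0.933 = 67/933.
Target odds = 0.98/0.02 = 49.
Need L³ ≥ 49 ÷ (67/933) = 45717/67.
8³ = 512 < 45717/67 ≤ 729 = 9³, so L = 9.

9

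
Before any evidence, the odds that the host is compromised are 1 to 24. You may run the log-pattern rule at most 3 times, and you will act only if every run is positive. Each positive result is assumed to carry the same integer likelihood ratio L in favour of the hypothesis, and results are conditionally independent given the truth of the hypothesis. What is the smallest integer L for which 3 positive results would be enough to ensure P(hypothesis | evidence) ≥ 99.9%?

Prior odds = 1/24.
Target odds = 0.999/0.001 = 999.
Need L³ ≥ 999 ÷ (1/24) = 23976.
28³ = 21952 < 23976 ≤ 24389 = 29³, so L = 29.

29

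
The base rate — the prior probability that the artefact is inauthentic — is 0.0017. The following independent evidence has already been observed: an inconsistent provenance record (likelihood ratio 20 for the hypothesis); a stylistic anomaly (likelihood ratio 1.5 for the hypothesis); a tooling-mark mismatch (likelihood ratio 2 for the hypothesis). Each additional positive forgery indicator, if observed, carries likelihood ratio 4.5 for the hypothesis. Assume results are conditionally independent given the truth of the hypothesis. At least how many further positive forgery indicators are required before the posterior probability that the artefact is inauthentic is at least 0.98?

Prior odds = 0.0017/0.9983 = 17/9983.
Combined Bayes factor of the evidence already in hand = 20 × 1.5 × 2 = 60.
Odds after that evidence = (17/9983) × 60 = 1020/9983.
Target odds = 0.98/0.02 = 49.
Need 4.5ⁿ ≥ 49 ÷ (1020/9983) = 489167/1020.
4.5⁴ = 410.0625 falls short of 489167/1020 but 4.5⁵ = 1845.28125 reaches it, so n = 5.

5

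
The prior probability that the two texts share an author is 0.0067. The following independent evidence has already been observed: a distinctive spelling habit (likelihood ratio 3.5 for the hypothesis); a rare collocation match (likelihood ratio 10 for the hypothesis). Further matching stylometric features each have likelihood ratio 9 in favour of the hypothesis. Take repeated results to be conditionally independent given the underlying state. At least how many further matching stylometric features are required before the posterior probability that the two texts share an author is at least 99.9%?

Prior odds = 0.0067/0.9933 = 67/9933.
Combined Bayes factor of the evidence already in hand = 3.5 × 10 = 35.
Odds after that evidence = (67/9933) × 35 = 335/1419.
Target odds = 0.999/0.001 = 999.
Need 9ⁿ ≥ 999 ÷ (335/1419) = 1417581/335.
9³ = 729 falls short of 1417581/335 but 9⁴ = 6561 reaches it, so n = 4.

4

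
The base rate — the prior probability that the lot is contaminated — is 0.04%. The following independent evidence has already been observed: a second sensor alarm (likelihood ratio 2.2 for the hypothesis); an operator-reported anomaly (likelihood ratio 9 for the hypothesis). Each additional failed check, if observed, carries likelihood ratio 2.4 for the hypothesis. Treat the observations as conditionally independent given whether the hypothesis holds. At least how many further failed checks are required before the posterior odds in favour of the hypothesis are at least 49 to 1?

Prior odds = 0.0004/0.9996 = 1/2499.
Combined Bayes factor of the evidence already in hand = 2.2 × 9 = 19.8.
Odds after that evidence = (1/2499) × 19.8 = 33/4165.
Target odds = 49.
Need 2.4ⁿ ≥ 49 ÷ (33/4165) = 204085/33.
2.4⁹ ≈2641.81 falls short of 204085/33 but 2.4¹⁰ ≈6340.34 reaches it, so n = 10.

10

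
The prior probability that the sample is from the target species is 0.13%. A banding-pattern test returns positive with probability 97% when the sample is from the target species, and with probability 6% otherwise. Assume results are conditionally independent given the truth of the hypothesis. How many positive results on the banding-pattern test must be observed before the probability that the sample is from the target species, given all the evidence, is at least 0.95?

Prior odds: 0.0013 ÷ 0.9987 = 13/9987.
Likelihood ratio of a positive result = 0.97/0.06 = 97/6.
Target posterior odds = 0.95/0.05 = 19.
Require (97/6)ⁿ ≥ 19 ÷ (13/9987) = 189753/13.
(97/6)³ = 912673/216 falls short of 189753/13 but (97/6)⁴ = 88529281/1296 reaches it, so n = 4.

4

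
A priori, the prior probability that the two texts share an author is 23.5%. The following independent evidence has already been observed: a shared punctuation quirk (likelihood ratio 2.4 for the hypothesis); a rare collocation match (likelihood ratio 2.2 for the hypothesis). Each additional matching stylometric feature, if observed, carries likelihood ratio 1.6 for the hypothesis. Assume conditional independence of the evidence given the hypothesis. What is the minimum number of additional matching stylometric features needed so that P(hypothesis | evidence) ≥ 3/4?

Prior odds = 0.235/0.765 = 47/153.
Combined Bayes factor of the evidence already in hand = 2.4 × 2.2 = 5.28.
Odds after that evidence = (47/153) × 5.28 = 2068/1275.
Target odds = 0.75/0.25 = 3.
Need 1.6ⁿ ≥ 3 ÷ (2068/1275) = 3825/2068.
1.6¹ = 1.6 falls short of 3825/2068 but 1.6² = 2.56 reaches it, so n = 2.

2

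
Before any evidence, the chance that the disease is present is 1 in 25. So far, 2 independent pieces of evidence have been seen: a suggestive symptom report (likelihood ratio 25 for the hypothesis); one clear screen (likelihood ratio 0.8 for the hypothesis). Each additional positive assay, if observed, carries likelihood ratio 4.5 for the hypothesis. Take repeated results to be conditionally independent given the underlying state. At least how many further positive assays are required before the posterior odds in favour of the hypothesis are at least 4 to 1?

Prior odds = 0.04/0.96 = 1/24.
Combined Bayes factor of the evidence already in hand = 25 × 0.8 = 20.
Odds after that evidence = (1/24) × 20 = 5/6.
Target odds = 4.
Need 4.5ⁿ ≥ 4 ÷ (5/6) = 4.8.
4.5¹ = 4.5 falls short of 4.8 but 4.5² = 20.25 reaches it, so n = 2.

2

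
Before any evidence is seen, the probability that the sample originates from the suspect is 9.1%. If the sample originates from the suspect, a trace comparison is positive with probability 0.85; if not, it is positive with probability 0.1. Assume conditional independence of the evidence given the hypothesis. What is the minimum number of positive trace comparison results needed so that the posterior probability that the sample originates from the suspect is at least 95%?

Prior odds = 0.091/0.909 = 91/909.
Likelihood ratio of a positive = 0.85/0.1 = 8.5.
Target odds: 0.95 ÷ 0.05 = 19.
Need (91/909) × 8.5ⁿ ≥ 19, i.e. 8.5ⁿ ≥ 17271/91.
8.5² = 72.25 falls short of 17271/91 but 8.5³ = 614.125 reaches it, so n = 3.

3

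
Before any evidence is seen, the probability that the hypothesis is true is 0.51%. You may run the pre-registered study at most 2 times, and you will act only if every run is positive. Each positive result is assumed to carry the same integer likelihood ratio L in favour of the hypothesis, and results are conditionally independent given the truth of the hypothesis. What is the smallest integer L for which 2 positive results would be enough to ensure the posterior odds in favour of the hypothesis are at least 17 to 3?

34

Prior odds = 0.0051/0.9949 = 51/9949.
Target odds = 17/3.
Need L² ≥ 17/3 ÷ (51/9949) = 9949/9.
33² = 1089 < 9949/9 ≤ 1156 = 34², so L = 34.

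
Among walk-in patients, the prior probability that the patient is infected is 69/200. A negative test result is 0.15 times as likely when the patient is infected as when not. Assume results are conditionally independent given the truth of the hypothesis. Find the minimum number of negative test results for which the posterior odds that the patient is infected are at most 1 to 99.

Prior odds: 0.345 ÷ 0.655 = 69/131.
Likelihood ratio per negative test result = 0.15.
Target odds = 1/99.
Need (69/131) × 0.15ⁿ ≤ 1/99, i.e. 0.15ⁿ ≤ 131/6831.
0.15² = 0.0225 is still above 131/6831 but 0.15³ = 0.003375 is at or below it, so n = 3.

3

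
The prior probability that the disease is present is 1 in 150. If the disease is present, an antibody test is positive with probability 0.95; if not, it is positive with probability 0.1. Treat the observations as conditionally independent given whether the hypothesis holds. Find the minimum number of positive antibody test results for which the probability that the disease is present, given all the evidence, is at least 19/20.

4

Prior odds: (1/150) ÷ (149/150) = 1/149.
Likelihood ratio of a positive = 0.95/0.1 = 9.5.
Target odds: 0.95 ÷ 0.05 = 19.
Require 9.5ⁿ ≥ 19 ÷ (1/149) = 2831.
9.5³ = 857.375 falls short of 2831 but 9.5⁴ = 8145.0625 reaches it, so n = 4.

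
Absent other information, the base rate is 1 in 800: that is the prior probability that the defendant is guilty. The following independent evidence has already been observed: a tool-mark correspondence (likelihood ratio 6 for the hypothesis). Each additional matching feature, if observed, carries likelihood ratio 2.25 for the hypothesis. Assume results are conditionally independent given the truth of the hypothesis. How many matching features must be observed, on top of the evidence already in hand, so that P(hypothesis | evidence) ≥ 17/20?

Prior odds = 0.00125/0.99875 = 1/799.
Bayes factor of the evidence already in hand = 6.
Odds after that evidence = (1/799) × 6 = 6/799.
Target odds = 0.85/0.15 = 17/3.
Need 2.25ⁿ ≥ 17/3 ÷ (6/799) = 13583/18.
2.25⁸ = 43046721/65536 falls short of 13583/18 but 2.25⁹ = 387420489/262144 reaches it, so n = 9.

9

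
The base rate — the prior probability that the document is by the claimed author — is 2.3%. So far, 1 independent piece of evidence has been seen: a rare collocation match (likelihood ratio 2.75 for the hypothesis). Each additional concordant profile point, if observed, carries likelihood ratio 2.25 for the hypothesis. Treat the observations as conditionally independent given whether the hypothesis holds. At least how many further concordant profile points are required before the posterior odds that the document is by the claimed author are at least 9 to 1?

7

Prior odds = 0.023/0.977 = 23/977.
Bayes factor of the evidence already in hand = 2.75.
Odds after that evidence = (23/977) × 2.75 = 253/3908.
Target odds = 9.
Need 2.25ⁿ ≥ 9 ÷ (253/3908) = 35172/253.
2.25⁶ = 531441/4096 falls short of 35172/253 but 2.25⁷ = 4782969/16384 reaches it, so n = 7.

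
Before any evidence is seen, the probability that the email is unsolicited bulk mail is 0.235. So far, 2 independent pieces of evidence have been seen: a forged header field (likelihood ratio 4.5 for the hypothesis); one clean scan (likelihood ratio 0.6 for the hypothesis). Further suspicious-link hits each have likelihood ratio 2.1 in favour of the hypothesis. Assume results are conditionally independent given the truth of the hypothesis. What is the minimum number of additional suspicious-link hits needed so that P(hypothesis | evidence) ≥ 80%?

Prior odds = 0.235/0.765 = 47/153.
Combined Bayes factor of the evidence already in hand = 4.5 × 0.6 = 2.7.
Odds after that evidence = (47/153) × 2.7 = 141/170.
Target odds = 0.8/0.2 = 4.
Need 2.1ⁿ ≥ 4 ÷ (141/170) = 680/141.
2.1² = 4.41 falls short of 680/141 but 2.1³ = 9.261 reaches it, so n = 3.

3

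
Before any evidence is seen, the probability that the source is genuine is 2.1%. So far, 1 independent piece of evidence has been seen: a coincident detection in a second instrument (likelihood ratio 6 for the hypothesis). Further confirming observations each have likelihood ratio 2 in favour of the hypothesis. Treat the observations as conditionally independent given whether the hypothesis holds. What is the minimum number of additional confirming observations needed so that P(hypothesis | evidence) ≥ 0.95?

Prior odds = 0.021/0.979 = 21/979.
Bayes factor of the evidence already in hand = 6.
Odds after that evidence = (21/979) × 6 = 126/979.
Target odds = 0.95/0.05 = 19.
Need 2ⁿ ≥ 19 ÷ (126/979) = 18601/126.
2⁷ = 128 falls short of 18601/126 but 2⁸ = 256 reaches it, so n = 8.

8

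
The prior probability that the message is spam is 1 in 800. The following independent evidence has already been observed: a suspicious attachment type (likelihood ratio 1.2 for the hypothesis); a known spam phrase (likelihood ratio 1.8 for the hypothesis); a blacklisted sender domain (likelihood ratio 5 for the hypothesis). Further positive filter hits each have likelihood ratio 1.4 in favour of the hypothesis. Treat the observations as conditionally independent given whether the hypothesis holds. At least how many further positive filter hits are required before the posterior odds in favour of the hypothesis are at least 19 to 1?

22

Prior odds = 0.00125/0.99875 = 1/799.
Combined Bayes factor of the evidence already in hand = 1.2 × 1.8 × 5 = 10.8.
Odds after that evidence = (1/799) × 10.8 = 54/3995.
Target odds = 19.
Need 1.4ⁿ ≥ 19 ÷ (54/3995) = 75905/54.
1.4²¹ ≈1171.36 falls short of 75905/54 but 1.4²² ≈1639.9 reaches it, so n = 22.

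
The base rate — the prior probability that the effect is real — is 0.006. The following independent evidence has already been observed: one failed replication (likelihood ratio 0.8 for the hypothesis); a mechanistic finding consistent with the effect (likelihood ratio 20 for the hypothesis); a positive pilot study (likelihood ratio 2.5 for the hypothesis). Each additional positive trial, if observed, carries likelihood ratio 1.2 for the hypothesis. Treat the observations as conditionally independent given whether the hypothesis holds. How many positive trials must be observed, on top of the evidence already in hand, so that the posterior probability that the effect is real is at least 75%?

Prior odds = 0.006/0.994 = 3/497.
Combined Bayes factor of the evidence already in hand = 0.8 × 20 × 2.5 = 40.
Odds after that evidence = (3/497) × 40 = 120/497.
Target odds = 0.75/0.25 = 3.
Need 1.2ⁿ ≥ 3 ÷ (120/497) = 12.425.
1.2¹³ ≈10.6993 falls short of 12.425 but 1.2¹⁴ ≈12.8392 reaches it, so n = 14.

14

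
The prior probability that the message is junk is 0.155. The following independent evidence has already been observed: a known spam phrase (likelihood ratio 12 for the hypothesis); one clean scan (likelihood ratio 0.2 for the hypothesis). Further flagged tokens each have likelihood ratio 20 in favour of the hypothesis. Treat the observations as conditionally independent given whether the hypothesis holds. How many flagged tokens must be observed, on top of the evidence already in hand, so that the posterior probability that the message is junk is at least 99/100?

Prior odds = 0.155/0.845 = 31/169.
Combined Bayes factor of the evidence already in hand = 12 × 0.2 = 2.4.
Odds after that evidence = (31/169) × 2.4 = 372/845.
Target odds = 0.99/0.01 = 99.
Need 20ⁿ ≥ 99 ÷ (372/845) = 27885/124.
20¹ = 20 falls short of 27885/124 but 20² = 400 reaches it, so n = 2.

2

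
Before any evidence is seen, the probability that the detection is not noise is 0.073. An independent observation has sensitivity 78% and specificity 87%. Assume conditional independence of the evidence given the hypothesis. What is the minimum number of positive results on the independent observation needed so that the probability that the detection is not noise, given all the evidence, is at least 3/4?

3

Prior odds = 0.073/0.927 = 73/927.
False-positive rate = 1 − 0.87 = 0.13; likelihood ratio of a positive = 0.78/0.13 = 6.
Target posterior odds = 0.75/0.25 = 3.
Need (73/927) × 6ⁿ ≥ 3, i.e. 6ⁿ ≥ 2781/73.
6² = 36 falls short of 2781/73 but 6³ = 216 reaches it, so n = 3.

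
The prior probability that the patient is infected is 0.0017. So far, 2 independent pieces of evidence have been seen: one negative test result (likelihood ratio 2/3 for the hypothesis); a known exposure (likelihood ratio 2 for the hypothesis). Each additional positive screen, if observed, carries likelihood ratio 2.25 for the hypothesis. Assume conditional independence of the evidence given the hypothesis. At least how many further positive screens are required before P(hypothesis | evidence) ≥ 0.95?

Prior odds = 0.0017/0.9983 = 17/9983.
Combined Bayes factor of the evidence already in hand = (2/3) × 2 = 4/3.
Odds after that evidence = (17/9983) × 4/3 = 68/29949.
Target odds = 0.95/0.05 = 19.
Need 2.25ⁿ ≥ 19 ÷ (68/29949) = 569031/68.
2.25¹¹ ≈7481.83 falls short of 569031/68 but 2.25¹² ≈16834.1 reaches it, so n = 12.

12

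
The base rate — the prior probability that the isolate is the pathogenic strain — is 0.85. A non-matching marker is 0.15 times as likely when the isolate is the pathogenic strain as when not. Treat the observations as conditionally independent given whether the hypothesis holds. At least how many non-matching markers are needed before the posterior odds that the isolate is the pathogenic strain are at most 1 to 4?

2

Prior odds: 0.85 ÷ 0.15 = 17/3.
Likelihood ratio per non-matching marker = 0.15.
Target odds = 0.25.
Need (17/3) × 0.15ⁿ ≤ 0.25, i.e. 0.15ⁿ ≤ 3/68.
0.15¹ = 0.15 is still above 3/68 but 0.15² = 0.0225 is at or below it, so n = 2.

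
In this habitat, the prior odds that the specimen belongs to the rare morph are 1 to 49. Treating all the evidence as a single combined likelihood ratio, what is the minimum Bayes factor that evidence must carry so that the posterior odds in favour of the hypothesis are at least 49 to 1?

Prior odds = 1/49.
Target odds = 49.
Required Bayes factor = 49 ÷ (1/49) = 2401.

2401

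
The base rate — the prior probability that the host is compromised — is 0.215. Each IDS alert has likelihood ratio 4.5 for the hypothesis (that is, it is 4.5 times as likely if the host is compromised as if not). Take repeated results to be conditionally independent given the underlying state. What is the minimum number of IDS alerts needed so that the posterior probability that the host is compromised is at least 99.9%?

Prior odds = 0.215/0.785 = 43/157.
Likelihood ratio per IDS alert = 4.5.
Target posterior odds = 0.999/0.001 = 999.
Require 4.5ⁿ ≥ 999 ÷ (43/157) = 156843/43.
4.5⁵ = 1845.28125 falls short of 156843/43 but 4.5⁶ = 8303.765625 reaches it, so n = 6.

6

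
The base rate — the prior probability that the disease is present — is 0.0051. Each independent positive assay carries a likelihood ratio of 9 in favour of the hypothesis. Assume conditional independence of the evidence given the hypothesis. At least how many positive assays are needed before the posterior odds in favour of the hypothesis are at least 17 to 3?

Prior odds: 0.0051 ÷ 0.9949 = 51/9949.
Likelihood ratio per positive assay = 9.
Target odds = 17/3.
Need (51/9949) × 9ⁿ ≥ 17/3, i.e. 9ⁿ ≥ 9949/9.
9³ = 729 falls short of 9949/9 but 9⁴ = 6561 reaches it, so n = 4.

4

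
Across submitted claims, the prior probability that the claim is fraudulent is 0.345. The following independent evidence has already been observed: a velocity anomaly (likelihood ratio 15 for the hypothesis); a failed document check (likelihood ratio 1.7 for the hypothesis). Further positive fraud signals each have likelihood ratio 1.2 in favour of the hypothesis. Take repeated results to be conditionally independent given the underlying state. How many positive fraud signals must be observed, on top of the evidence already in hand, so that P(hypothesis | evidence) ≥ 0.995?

Prior odds = 0.345/0.655 = 69/131.
Combined Bayes factor of the evidence already in hand = 15 × 1.7 = 25.5.
Odds after that evidence = (69/131) × 25.5 = 3519/262.
Target odds = 0.995/0.005 = 199.
Need 1.2ⁿ ≥ 199 ÷ (3519/262) = 52138/3519.
1.2¹⁴ ≈12.8392 falls short of 52138/3519 but 1.2¹⁵ ≈15.407 reaches it, so n = 15.

15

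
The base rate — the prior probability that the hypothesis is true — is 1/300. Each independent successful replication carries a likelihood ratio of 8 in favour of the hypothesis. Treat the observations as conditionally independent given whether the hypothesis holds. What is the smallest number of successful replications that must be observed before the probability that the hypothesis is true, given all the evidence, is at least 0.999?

Prior odds = (1/300)/(299/300) = 1/299.
Likelihood ratio per successful replication = 8.
Target odds: 0.999 ÷ 0.001 = 999.
Need (1/299) × 8ⁿ ≥ 999, i.e. 8ⁿ ≥ 298701.
8⁶ = 262144 falls short of 298701 but 8⁷ = 2097152 reaches it, so n = 7.

7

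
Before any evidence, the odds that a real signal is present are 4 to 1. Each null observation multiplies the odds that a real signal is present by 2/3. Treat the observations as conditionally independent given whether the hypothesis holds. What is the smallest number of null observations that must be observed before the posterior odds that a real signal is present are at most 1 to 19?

Prior odds = 4.
Likelihood ratio per null observation = 2/3.
Target odds = 1/19.
Need 4 × (2/3)ⁿ ≤ 1/19, i.e. (2/3)ⁿ ≤ 1/76.
(2/3)¹⁰ = 1024/59049 is still above 1/76 but (2/3)¹¹ = 2048/177147 is at or below it, so n = 11.

11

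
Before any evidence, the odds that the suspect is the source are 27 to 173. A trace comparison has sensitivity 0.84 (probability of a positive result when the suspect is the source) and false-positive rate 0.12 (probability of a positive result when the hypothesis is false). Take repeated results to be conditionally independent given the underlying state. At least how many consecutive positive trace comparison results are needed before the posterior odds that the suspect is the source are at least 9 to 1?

3

Prior odds = 27/173.
Likelihood ratio of a positive result = 0.84/0.12 = 7.
Target odds = 9.
Need (27/173) × 7ⁿ ≥ 9, i.e. 7ⁿ ≥ 173/3.
7² = 49 falls short of 173/3 but 7³ = 343 reaches it, so n = 3.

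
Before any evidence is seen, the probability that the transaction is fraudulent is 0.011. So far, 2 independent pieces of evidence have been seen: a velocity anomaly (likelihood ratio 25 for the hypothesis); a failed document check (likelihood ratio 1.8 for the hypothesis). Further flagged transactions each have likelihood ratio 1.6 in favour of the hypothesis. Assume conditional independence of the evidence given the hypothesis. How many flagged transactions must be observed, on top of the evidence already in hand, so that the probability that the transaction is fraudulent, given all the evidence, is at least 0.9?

Prior odds = 0.011/0.989 = 11/989.
Combined Bayes factor of the evidence already in hand = 25 × 1.8 = 45.
Odds after that evidence = (11/989) × 45 = 495/989.
Target odds = 0.9/0.1 = 9.
Need 1.6ⁿ ≥ 9 ÷ (495/989) = 989/55.
1.6⁶ = 262144/15625 falls short of 989/55 but 1.6⁷ = 2097152/78125 reaches it, so n = 7.

7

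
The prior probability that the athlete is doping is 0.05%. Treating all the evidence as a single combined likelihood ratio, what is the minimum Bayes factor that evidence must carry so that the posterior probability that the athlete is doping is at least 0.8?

Prior odds = 0.0005/0.9995 = 1/1999.
Target odds = 0.8/0.2 = 4.
Required Bayes factor = 4 ÷ (1/1999) = 7996.

7996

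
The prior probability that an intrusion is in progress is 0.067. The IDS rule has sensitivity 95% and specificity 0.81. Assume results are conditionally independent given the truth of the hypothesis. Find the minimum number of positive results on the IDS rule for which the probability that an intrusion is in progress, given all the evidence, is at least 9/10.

4

Prior odds = 0.067/0.933 = 67/933.
False-positive rate = 1 − 0.81 = 0.19; likelihood ratio of a positive = 0.95/0.19 = 5.
Target odds: 0.9 ÷ 0.1 = 9.
Need (67/933) × 5ⁿ ≥ 9, i.e. 5ⁿ ≥ 8397/67.
5³ = 125 falls short of 8397/67 but 5⁴ = 625 reaches it, so n = 4.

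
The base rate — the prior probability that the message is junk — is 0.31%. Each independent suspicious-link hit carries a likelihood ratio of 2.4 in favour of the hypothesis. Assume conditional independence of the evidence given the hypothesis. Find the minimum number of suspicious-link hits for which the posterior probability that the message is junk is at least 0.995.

13

Prior odds: 0.0031 ÷ 0.9969 = 31/9969.
Likelihood ratio per suspicious-link hit = 2.4.
Target posterior odds = 0.995/0.005 = 199.
Require 2.4ⁿ ≥ 199 ÷ (31/9969) = 1983831/31.
2.4¹² ≈36520.3 falls short of 1983831/31 but 2.4¹³ ≈87648.8 reaches it, so n = 13.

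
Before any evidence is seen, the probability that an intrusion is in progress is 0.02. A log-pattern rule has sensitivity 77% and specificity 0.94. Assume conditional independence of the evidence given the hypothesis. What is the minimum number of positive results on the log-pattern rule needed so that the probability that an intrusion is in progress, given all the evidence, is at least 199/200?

4

Prior odds: 0.02 ÷ 0.98 = 1/49.
False-positive rate = 1 − 0.94 = 0.06; likelihood ratio of a positive = 0.77/0.06 = 77/6.
Target posterior odds = 0.995/0.005 = 199.
Require (77/6)ⁿ ≥ 199 ÷ (1/49) = 9751.
(77/6)³ = 456533/216 falls short of 9751 but (77/6)⁴ = 35153041/1296 reaches it, so n = 4.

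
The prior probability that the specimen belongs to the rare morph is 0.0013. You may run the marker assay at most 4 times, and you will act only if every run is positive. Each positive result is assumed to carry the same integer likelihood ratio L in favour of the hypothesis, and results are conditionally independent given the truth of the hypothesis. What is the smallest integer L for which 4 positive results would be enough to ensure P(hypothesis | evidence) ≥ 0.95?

Prior odds = 0.0013/0.9987 = 13/9987.
Target odds = 0.95/0.05 = 19.
Need L⁴ ≥ 19 ÷ (13/9987) = 189753/13.
10⁴ = 10000 < 189753/13 ≤ 14641 = 11⁴, so L = 11.

11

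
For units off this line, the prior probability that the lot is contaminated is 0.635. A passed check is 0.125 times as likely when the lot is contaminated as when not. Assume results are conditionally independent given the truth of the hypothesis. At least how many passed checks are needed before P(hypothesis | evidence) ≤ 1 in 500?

4

Prior odds: 0.635 ÷ 0.365 = 127/73.
Likelihood ratio per passed check = 0.125.
Target posterior odds = 0.002/0.998 = 1/499.
Require 0.125ⁿ ≤ 1/499 ÷ (127/73) = 73/63373.
0.125³ = 0.001953125 is still above 73/63373 but 0.125⁴ = 1/4096 is at or below it, so n = 4.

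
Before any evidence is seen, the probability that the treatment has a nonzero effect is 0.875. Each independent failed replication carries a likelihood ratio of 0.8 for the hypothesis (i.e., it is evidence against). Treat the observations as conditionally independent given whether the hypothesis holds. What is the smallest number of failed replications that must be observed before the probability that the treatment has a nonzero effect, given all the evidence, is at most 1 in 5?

Prior odds = 0.875/0.125 = 7.
Likelihood ratio per failed replication = 0.8.
Target odds: 0.2 ÷ 0.8 = 0.25.
Require 0.8ⁿ ≤ 0.25 ÷ 7 = 1/28.
0.8¹⁴ ≈0.0439805 is still above 1/28 but 0.8¹⁵ ≈0.0351844 is at or below it, so n = 15.

15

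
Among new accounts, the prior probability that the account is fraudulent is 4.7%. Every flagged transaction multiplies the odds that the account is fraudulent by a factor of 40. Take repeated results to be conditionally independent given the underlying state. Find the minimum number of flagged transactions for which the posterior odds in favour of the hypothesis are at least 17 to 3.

2

Prior odds = 0.047/0.953 = 47/953.
Likelihood ratio per flagged transaction = 40.
Target odds = 17/3.
Need (47/953) × 40ⁿ ≥ 17/3, i.e. 40ⁿ ≥ 16201/141.
40¹ = 40 falls short of 16201/141 but 40² = 1600 reaches it, so n = 2.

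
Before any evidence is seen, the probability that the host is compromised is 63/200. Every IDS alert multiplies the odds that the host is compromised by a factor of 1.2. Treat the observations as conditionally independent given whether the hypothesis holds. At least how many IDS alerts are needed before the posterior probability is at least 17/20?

14

Prior odds: 0.315 ÷ 0.685 = 63/137.
Likelihood ratio per IDS alert = 1.2.
Target posterior odds = 0.85/0.15 = 17/3.
Require 1.2ⁿ ≥ 17/3 ÷ (63/137) = 2329/189.
1.2¹³ ≈10.6993 falls short of 2329/189 but 1.2¹⁴ ≈12.8392 reaches it, so n = 14.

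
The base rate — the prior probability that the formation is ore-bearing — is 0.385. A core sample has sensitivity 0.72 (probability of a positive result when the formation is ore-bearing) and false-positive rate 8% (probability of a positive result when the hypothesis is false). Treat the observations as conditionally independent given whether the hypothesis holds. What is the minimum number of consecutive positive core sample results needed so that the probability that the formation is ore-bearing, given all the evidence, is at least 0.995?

Prior odds = 0.385/0.615 = 77/123.
Likelihood ratio of a positive result = 0.72/0.08 = 9.
Target odds: 0.995 ÷ 0.005 = 199.
Need (77/123) × 9ⁿ ≥ 199, i.e. 9ⁿ ≥ 24477/77.
9² = 81 falls short of 24477/77 but 9³ = 729 reaches it, so n = 3.

3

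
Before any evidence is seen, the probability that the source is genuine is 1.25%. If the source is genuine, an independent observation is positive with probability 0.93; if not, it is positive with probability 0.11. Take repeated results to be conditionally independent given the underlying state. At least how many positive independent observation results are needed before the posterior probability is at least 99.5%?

Prior odds = 0.0125/0.9875 = 1/79.
Likelihood ratio of a positive = 0.93/0.11 = 93/11.
Target odds: 0.995 ÷ 0.005 = 199.
Need (1/79) × (93/11)ⁿ ≥ 199, i.e. (93/11)ⁿ ≥ 15721.
(93/11)⁴ = 74805201/14641 falls short of 15721 but (93/11)⁵ ≈43196.8 reaches it, so n = 5.

5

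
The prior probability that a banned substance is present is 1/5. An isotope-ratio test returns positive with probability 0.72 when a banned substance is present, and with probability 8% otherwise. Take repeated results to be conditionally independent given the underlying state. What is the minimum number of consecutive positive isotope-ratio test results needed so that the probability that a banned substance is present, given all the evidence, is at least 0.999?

Prior odds = 0.2/0.8 = 0.25.
Likelihood ratio of a positive result = 0.72/0.08 = 9.
Target odds: 0.999 ÷ 0.001 = 999.
Require 9ⁿ ≥ 999 ÷ 0.25 = 3996.
9³ = 729 falls short of 3996 but 9⁴ = 6561 reaches it, so n = 4.

4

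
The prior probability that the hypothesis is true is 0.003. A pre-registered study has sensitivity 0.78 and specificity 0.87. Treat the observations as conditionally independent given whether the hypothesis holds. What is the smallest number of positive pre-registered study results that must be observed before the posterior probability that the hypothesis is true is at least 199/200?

Prior odds: 0.003 ÷ 0.997 = 3/997.
False-positive rate = 1 − 0.87 = 0.13; likelihood ratio of a positive = 0.78/0.13 = 6.
Target odds: 0.995 ÷ 0.005 = 199.
Need (3/997) × 6ⁿ ≥ 199, i.e. 6ⁿ ≥ 198403/3.
6⁶ = 46656 falls short of 198403/3 but 6⁷ = 279936 reaches it, so n = 7.

7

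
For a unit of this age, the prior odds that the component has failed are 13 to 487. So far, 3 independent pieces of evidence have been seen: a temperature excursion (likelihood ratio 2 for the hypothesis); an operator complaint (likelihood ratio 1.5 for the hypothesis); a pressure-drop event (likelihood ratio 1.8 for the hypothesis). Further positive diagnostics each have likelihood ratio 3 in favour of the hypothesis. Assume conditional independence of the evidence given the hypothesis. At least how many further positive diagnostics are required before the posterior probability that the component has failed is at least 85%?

Prior odds = 13/487.
Combined Bayes factor of the evidence already in hand = 2 × 1.5 × 1.8 = 5.4.
Odds after that evidence = (13/487) × 5.4 = 351/2435.
Target odds = 0.85/0.15 = 17/3.
Need 3ⁿ ≥ 17/3 ÷ (351/2435) = 41395/1053.
3³ = 27 falls short of 41395/1053 but 3⁴ = 81 reaches it, so n = 4.

4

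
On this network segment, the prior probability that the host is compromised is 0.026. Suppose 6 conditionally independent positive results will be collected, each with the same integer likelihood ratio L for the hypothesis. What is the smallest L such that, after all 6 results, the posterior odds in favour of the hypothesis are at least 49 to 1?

Prior odds = 0.026/0.974 = 13/487.
Target odds = 49.
Need L⁶ ≥ 49 ÷ (13/487) = 23863/13.
3⁶ = 729 < 23863/13 ≤ 4096 = 4⁶, so L = 4.

4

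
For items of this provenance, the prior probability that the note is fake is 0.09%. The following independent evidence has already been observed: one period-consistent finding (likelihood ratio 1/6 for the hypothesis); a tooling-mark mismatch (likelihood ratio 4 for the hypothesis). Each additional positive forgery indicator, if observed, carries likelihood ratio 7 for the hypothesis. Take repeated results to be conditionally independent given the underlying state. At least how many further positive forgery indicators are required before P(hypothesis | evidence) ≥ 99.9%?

8

Prior odds = 0.0009/0.9991 = 9/9991.
Combined Bayes factor of the evidence already in hand = (1/6) × 4 = 2/3.
Odds after that evidence = (9/9991) × 2/3 = 6/9991.
Target odds = 0.999/0.001 = 999.
Need 7ⁿ ≥ 999 ÷ (6/9991) = 1663501.5.
7⁷ = 823543 falls short of 1663501.5 but 7⁸ = 5764801 reaches it, so n = 8.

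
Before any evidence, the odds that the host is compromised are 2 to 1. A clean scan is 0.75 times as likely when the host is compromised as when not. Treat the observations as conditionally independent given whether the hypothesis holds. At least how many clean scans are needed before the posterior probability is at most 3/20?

Prior odds = 2.
Likelihood ratio per clean scan = 0.75.
Target odds: 0.15 ÷ 0.85 = 3/17.
Need 2 × 0.75ⁿ ≤ 3/17, i.e. 0.75ⁿ ≤ 3/34.
0.75⁸ = 6561/65536 is still above 3/34 but 0.75⁹ = 19683/262144 is at or below it, so n = 9.

9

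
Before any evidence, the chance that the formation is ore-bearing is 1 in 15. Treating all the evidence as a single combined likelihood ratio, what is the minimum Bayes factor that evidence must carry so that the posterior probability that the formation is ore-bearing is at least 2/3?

28

Prior odds = (1/15)/(14/15) = 1/14.
Target odds = (2/3)/(1/3) = 2.
Required Bayes factor = 2 ÷ (1/14) = 28.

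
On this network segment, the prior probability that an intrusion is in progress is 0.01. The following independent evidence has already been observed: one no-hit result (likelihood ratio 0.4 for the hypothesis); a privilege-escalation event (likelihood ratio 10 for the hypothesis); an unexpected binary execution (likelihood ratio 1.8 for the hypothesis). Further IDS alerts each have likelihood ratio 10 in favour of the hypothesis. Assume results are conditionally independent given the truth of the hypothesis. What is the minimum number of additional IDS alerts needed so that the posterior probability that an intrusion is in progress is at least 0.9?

Prior odds = 0.01/0.99 = 1/99.
Combined Bayes factor of the evidence already in hand = 0.4 × 10 × 1.8 = 7.2.
Odds after that evidence = (1/99) × 7.2 = 4/55.
Target odds = 0.9/0.1 = 9.
Need 10ⁿ ≥ 9 ÷ (4/55) = 123.75.
10² = 100 falls short of 123.75 but 10³ = 1000 reaches it, so n = 3.

3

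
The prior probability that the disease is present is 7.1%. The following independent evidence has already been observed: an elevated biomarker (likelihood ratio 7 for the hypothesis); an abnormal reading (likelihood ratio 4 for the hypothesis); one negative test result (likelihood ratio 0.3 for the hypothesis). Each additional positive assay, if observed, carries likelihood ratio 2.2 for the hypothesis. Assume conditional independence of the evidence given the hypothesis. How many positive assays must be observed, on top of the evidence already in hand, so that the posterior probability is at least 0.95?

5

Prior odds = 0.071/0.929 = 71/929.
Combined Bayes factor of the evidence already in hand = 7 × 4 × 0.3 = 8.4.
Odds after that evidence = (71/929) × 8.4 = 2982/4645.
Target odds = 0.95/0.05 = 19.
Need 2.2ⁿ ≥ 19 ÷ (2982/4645) = 88255/2982.
2.2⁴ = 23.4256 falls short of 88255/2982 but 2.2⁵ = 51.53632 reaches it, so n = 5.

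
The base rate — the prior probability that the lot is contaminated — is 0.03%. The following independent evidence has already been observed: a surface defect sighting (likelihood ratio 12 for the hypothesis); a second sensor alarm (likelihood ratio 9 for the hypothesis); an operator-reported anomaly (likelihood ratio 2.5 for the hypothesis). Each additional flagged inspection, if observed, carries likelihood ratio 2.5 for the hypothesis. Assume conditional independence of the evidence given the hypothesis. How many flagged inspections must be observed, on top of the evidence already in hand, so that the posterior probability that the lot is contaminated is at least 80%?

5

Prior odds = 0.0003/0.9997 = 3/9997.
Combined Bayes factor of the evidence already in hand = 12 × 9 × 2.5 = 270.
Odds after that evidence = (3/9997) × 270 = 810/9997.
Target odds = 0.8/0.2 = 4.
Need 2.5ⁿ ≥ 4 ÷ (810/9997) = 19994/405.
2.5⁴ = 39.0625 falls short of 19994/405 but 2.5⁵ = 97.65625 reaches it, so n = 5.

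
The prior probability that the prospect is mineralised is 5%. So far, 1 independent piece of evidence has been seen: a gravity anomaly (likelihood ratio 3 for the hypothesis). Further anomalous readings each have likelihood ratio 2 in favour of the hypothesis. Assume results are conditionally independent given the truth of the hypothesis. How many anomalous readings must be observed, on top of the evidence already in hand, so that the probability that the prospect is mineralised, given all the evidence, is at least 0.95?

7

Prior odds = 0.05/0.95 = 1/19.
Bayes factor of the evidence already in hand = 3.
Odds after that evidence = (1/19) × 3 = 3/19.
Target odds = 0.95/0.05 = 19.
Need 2ⁿ ≥ 19 ÷ (3/19) = 361/3.
2⁶ = 64 falls short of 361/3 but 2⁷ = 128 reaches it, so n = 7.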